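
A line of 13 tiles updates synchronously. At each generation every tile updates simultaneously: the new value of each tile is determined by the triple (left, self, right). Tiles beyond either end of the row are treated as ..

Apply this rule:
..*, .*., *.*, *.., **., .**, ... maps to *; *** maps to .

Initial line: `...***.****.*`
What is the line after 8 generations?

*..***.****.*

****.***..***
*..***.****.*
****.***..***  (repeats generation 1; period 2)
generation 8: *..***.****.*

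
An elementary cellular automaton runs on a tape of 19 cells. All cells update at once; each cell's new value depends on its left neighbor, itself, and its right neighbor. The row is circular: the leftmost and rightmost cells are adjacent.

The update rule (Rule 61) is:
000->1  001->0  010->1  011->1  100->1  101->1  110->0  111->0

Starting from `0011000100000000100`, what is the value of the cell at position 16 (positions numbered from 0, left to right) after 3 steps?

1010110111111110111
0111101100000001100
0100011011111101011
position 16 holds 0

0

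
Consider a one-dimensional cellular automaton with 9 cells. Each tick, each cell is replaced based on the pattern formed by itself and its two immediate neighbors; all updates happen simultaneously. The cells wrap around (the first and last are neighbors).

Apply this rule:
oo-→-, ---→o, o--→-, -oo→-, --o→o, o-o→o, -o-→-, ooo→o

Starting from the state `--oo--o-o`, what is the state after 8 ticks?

tick 1: -o---o-o-
tick 2: o--oo-o--
tick 3: --o--o--o
tick 4: -o--o--o-
tick 5: o--o--o--
tick 6: --o--o--o  (repeats tick 3; period 3)
tick 8: o--o--o--

o--o--o--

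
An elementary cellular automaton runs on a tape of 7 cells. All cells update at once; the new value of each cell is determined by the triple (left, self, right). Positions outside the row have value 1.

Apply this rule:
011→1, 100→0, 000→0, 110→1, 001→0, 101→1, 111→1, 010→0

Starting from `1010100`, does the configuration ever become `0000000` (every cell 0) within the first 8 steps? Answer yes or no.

step 1: 1101000
step 2: 1110000
step 3: 1110000  (fixed point — unchanged through step 8)
step 8 is 1110000, still not uniform 0

no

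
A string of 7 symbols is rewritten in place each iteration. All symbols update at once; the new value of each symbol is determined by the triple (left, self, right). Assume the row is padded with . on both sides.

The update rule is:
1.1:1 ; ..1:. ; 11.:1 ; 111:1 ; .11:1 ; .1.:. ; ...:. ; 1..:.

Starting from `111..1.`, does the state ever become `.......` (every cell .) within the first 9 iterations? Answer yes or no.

iteration 1: 111....
iteration 2: 111....  (fixed point — unchanged through iteration 9)
iteration 9 is 111...., still not uniform .

no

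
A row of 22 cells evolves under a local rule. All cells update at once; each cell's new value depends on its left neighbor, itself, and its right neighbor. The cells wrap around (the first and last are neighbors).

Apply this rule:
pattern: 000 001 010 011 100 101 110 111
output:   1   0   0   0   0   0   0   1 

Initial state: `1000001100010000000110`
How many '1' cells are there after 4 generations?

12

0011100001000111110000
1001001100010011100111
0000000001000001000011
0111111100011100011000
count of 1: 12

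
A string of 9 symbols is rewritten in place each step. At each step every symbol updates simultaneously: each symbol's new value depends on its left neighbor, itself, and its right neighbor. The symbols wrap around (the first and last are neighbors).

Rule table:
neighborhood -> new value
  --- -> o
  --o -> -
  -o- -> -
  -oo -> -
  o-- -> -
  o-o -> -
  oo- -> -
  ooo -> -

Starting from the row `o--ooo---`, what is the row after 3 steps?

-------o-

-------o-
oooooo---
-------o-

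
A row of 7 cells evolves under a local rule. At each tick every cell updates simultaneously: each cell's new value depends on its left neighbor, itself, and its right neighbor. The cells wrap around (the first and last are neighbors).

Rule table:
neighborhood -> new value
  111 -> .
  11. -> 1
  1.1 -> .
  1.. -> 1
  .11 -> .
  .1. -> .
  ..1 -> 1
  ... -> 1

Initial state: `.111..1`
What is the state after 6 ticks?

1..1111

...111.
111..11
..111..
11..111
.111...
1..1111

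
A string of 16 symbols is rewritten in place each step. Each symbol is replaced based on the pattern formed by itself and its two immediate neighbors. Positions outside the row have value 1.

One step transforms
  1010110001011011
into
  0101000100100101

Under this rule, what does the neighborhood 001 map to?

At position 8 the neighborhood is 001; the next row has 0 there.

0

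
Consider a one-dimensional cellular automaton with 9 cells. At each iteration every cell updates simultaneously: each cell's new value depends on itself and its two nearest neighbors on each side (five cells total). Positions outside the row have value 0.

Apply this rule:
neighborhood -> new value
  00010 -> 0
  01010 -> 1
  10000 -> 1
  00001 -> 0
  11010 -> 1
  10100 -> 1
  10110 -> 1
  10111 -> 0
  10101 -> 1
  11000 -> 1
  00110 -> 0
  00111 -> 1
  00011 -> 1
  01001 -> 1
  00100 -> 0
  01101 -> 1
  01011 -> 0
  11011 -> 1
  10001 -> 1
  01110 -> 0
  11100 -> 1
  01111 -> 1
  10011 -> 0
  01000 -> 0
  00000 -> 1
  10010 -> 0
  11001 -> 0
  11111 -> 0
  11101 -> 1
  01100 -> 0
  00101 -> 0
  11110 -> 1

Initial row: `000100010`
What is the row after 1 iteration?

100001000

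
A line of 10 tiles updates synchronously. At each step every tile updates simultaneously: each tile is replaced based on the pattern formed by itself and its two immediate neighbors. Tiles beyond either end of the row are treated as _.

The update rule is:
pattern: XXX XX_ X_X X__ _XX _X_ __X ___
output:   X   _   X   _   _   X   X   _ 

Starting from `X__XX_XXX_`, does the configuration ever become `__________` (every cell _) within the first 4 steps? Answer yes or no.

no

step 1: X_X__X_X__
step 2: XXX_XXXX__
step 3: _X_X_XX___
step 4: XXXXX_____
step 4 is XXXXX_____, still not uniform _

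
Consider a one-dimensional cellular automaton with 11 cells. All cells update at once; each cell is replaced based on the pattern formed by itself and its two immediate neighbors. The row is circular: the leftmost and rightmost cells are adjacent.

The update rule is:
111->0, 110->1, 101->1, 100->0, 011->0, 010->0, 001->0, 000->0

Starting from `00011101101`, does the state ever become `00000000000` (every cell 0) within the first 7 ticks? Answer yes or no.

00000110110
00000011010
00000001100
00000000100
00000000000
all cells are 0 at tick 5

yes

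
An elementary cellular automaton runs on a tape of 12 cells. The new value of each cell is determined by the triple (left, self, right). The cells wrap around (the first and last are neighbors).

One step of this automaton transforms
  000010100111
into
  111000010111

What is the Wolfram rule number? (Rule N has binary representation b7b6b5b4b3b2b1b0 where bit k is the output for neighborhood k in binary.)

position 10: 111 → 1  (bit 7 = 1)
position 11: 110 → 1  (bit 6 = 1)
position 5: 101 → 0  (bit 5 = 0)
position 0: 100 → 1  (bit 4 = 1)
position 9: 011 → 1  (bit 3 = 1)
position 4: 010 → 0  (bit 2 = 0)
position 3: 001 → 0  (bit 1 = 0)
position 1: 000 → 1  (bit 0 = 1)
bits b7..b0 = 11011001 = 217

217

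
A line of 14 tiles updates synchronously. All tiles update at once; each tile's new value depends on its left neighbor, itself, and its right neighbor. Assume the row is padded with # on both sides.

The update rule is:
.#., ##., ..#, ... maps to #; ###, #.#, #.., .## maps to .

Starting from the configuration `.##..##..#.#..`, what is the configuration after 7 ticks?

..#.#.#.##.#.#
.##.#.#..#.#..
..#.#.#.##.#.#  (repeats tick 1; period 2)
tick 7: ..#.#.#.##.#.#

..#.#.#.##.#.#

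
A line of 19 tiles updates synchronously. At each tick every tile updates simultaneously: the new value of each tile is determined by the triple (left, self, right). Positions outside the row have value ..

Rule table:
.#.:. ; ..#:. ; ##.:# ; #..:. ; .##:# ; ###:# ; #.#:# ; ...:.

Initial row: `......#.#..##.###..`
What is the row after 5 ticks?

.......#...######..
...........######..
...........######..  (fixed point — unchanged through tick 5)

...........######..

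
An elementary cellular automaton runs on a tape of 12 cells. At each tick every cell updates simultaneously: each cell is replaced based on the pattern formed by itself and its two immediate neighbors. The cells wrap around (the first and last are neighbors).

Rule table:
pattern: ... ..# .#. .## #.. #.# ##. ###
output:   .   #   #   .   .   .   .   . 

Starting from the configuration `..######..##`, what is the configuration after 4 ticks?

......##..##

tick 1: .#.......#..
tick 2: ##......##..
tick 3: .......#...#
tick 4: ......##..##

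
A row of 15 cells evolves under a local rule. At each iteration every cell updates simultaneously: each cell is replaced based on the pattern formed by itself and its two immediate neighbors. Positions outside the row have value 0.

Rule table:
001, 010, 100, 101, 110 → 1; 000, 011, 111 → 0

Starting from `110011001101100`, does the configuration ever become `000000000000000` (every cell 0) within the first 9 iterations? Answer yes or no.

no

iteration 1: 011101110110110
iteration 2: 100110011011011
iteration 3: 111011101101101
iteration 4: 001100110110111
iteration 5: 010111011011001
iteration 6: 111001101101111
iteration 7: 001110110110001
iteration 8: 010011011011011
iteration 9: 111101101101101
iteration 9 is 111101101101101, still not uniform 0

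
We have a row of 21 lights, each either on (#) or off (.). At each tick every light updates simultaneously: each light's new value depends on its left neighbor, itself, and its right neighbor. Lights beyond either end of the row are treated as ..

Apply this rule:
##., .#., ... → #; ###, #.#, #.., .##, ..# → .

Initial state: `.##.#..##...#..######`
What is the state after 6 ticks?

#.#.#.#.#.#.#.#.#.#.#

..#.#...#.#.#.......#
#.#.#.#.#.#.#.#####.#
#.#.#.#.#.#.#.....#.#
#.#.#.#.#.#.#.###.#.#
#.#.#.#.#.#.#...#.#.#
#.#.#.#.#.#.#.#.#.#.#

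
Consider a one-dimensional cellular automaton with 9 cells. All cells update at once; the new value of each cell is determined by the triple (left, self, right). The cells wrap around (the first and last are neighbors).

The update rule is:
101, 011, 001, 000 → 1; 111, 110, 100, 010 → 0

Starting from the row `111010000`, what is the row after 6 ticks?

tick 1: 100100111
tick 2: 001001100
tick 3: 110011001
tick 4: 000110011
tick 5: 011100110
tick 6: 110001100

110001100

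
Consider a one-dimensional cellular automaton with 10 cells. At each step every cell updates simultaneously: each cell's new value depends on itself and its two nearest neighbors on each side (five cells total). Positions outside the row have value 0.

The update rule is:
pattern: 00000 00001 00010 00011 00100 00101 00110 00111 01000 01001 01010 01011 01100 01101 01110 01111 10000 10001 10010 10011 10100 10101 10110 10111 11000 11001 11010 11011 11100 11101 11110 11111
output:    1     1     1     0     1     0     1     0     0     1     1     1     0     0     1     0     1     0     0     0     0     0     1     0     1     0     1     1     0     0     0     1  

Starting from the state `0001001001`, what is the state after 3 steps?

1111101101
0010011010
1111010100

1111010100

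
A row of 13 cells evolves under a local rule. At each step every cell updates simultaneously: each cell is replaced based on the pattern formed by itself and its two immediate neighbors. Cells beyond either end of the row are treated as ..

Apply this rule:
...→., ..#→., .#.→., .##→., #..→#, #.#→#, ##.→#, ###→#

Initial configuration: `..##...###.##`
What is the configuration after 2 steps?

...##...###.#
....##...###.

....##...###.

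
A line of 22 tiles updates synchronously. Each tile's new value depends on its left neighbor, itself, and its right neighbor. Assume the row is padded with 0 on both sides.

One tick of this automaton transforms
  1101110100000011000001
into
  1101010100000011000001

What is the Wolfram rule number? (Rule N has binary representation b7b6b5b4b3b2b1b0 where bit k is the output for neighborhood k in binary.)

position 4: 111 → 0  (bit 7 = 0)
position 1: 110 → 1  (bit 6 = 1)
position 2: 101 → 0  (bit 5 = 0)
position 8: 100 → 0  (bit 4 = 0)
position 0: 011 → 1  (bit 3 = 1)
position 7: 010 → 1  (bit 2 = 1)
position 13: 001 → 0  (bit 1 = 0)
position 9: 000 → 0  (bit 0 = 0)
bits b7..b0 = 01001100 = 76

76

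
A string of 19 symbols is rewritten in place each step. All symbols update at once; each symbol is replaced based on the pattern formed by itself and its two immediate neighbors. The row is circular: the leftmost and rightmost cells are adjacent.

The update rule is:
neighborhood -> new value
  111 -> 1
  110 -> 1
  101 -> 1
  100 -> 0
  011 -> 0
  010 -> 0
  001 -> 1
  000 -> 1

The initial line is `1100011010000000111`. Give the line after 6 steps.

1101111011010101111

1101101100111111011
1110110101011111101
1111011010101111110
0111101101010111111
1011110110101011111
1101111011010101111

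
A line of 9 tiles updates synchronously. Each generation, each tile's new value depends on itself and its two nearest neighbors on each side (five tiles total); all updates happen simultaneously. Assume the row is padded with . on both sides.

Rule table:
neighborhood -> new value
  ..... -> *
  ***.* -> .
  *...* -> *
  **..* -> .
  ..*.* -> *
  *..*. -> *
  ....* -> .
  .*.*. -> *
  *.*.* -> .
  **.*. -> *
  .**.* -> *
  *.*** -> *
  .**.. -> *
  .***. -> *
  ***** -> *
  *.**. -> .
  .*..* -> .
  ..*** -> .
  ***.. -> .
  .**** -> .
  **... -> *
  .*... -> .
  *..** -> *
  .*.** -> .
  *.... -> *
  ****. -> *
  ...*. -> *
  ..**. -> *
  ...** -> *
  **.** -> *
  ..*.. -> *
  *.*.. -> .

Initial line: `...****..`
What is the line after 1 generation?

*.*..*.**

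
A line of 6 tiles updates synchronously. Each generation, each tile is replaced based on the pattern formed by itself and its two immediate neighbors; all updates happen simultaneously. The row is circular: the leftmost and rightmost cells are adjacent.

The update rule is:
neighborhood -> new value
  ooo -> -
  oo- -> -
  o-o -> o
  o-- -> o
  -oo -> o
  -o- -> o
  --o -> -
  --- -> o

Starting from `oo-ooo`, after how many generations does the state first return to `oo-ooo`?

--oo--
o-o-oo
-oooo-
-o---o
oooo-o
----oo
ooo-o-
o--ooo
-o-o--
-ooooo
oo----
o-ooo-
ooo--o
---o-o
oo-ooo

15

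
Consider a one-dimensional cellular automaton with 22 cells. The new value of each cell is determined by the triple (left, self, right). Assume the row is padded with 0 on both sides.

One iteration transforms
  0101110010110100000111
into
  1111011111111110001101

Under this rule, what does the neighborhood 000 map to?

0

At position 15 the neighborhood is 000; the next row has 0 there.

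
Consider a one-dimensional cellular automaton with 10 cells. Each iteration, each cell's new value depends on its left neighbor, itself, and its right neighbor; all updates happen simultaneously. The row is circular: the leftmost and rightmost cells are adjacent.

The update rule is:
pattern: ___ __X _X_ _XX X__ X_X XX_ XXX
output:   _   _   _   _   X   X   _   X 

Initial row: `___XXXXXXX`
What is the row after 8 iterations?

iteration 1: X___XXXXX_
iteration 2: _X___XXX_X
iteration 3: X_X___X_X_
iteration 4: _X_X___X_X
iteration 5: X_X_X___X_
iteration 6: _X_X_X___X
iteration 7: X_X_X_X___
iteration 8: _X_X_X_X__

_X_X_X_X__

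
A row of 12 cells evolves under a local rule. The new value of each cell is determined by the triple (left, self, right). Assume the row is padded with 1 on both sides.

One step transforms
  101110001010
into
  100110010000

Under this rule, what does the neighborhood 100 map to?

0

At position 5 the neighborhood is 100; the next row has 0 there.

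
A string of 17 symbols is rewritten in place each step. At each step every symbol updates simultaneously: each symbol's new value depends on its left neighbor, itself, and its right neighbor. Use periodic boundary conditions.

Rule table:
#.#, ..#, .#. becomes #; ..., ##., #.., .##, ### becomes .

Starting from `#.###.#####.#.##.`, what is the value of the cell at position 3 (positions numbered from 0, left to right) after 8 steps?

##...#.....###..#
....##....#....#.
...#.....##...##.
..##....#....#...
.#.....##...##...
##....#....#.....
.....##...##....#
....#....#.....##
position 3 holds .

.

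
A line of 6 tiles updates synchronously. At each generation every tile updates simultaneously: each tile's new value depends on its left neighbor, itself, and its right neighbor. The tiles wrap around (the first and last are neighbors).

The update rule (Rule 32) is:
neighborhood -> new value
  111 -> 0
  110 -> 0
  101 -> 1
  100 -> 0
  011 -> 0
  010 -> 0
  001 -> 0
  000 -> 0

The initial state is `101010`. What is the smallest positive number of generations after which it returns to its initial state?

010101
101010

2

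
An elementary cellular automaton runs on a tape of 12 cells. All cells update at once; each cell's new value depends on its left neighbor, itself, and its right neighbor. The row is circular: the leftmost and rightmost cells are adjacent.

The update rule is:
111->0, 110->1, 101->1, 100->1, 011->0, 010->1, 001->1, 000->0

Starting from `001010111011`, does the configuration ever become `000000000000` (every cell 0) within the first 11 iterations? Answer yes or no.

111111001101
000001110110
000010011011
100111101101
111000110110
001101011011
110111101101
011000110110
101101011011
110111101100
011000110111
iteration 11 is 011000110111, still not uniform 0

no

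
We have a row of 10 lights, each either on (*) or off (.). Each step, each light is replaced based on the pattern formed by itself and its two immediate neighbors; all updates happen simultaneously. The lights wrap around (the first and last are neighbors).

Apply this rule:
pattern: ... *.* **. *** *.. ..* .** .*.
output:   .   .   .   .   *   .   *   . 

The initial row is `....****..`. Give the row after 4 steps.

....*...*.
.....*...*
*.....*...
.*.....*..

.*.....*..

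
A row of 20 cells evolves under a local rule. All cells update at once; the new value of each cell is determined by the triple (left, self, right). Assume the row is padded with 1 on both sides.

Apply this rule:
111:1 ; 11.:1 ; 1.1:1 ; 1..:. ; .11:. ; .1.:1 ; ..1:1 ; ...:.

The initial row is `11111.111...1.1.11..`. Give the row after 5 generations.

11111111111111.11111

generation 1: 111111.11..11111.1.1
generation 2: 1111111.1.1.1111111.
generation 3: 111111111111.1111111
generation 4: 1111111111111.111111
generation 5: 11111111111111.11111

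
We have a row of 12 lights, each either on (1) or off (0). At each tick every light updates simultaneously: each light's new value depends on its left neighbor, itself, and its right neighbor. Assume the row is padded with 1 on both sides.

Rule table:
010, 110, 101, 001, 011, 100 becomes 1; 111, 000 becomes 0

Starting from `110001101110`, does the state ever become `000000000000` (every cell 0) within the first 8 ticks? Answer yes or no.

011011111011
111110001110
000011011011
100111111110
111100000011
000110000110
101111001111
111001111000
tick 8 is 111001111000, still not uniform 0

no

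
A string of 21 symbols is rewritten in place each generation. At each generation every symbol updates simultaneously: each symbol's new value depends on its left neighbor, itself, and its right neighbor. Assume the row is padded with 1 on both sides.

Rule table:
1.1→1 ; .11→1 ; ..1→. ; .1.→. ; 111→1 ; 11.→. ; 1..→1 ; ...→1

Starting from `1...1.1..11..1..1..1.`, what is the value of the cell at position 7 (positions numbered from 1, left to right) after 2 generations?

.11..1.1.1.1..1..1..1
11.1..1.1.1.1..1..1.1
position 7 holds 1

1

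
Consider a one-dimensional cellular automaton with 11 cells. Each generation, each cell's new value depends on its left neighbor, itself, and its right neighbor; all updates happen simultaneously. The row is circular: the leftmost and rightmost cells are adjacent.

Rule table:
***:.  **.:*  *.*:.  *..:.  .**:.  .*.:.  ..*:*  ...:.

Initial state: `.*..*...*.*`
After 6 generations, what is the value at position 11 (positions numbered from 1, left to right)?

.

generation 1: ...*...*...
generation 2: ..*...*....
generation 3: .*...*.....
generation 4: *...*......
generation 5: ...*......*
generation 6: ..*......*.
position 11 holds .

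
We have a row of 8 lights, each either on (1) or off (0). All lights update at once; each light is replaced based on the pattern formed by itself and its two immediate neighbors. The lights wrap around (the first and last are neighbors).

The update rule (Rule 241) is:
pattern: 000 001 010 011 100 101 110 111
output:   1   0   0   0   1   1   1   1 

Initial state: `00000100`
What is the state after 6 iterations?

10011111

iteration 1: 11110011
iteration 2: 11111001
iteration 3: 11111100
iteration 4: 01111110
iteration 5: 00111111
iteration 6: 10011111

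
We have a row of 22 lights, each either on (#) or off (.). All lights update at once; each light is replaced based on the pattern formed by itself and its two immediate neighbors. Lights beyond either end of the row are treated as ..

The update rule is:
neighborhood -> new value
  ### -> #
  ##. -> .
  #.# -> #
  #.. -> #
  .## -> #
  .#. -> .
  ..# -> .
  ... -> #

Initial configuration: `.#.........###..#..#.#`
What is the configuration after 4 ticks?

.######.##.#.#.#.#..##

..########.##.#..#..#.
#.#######.##.#.#..#..#
.#######.##.#.#.#..#..
.######.##.#.#.#.#..##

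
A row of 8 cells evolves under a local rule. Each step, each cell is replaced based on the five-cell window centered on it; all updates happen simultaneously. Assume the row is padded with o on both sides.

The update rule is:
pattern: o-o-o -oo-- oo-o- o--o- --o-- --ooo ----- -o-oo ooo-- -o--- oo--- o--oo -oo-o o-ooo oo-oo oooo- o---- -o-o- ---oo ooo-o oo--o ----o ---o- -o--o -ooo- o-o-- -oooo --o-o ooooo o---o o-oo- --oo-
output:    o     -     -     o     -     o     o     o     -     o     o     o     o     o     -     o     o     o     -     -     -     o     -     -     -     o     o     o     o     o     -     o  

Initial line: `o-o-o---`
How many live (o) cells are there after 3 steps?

--ooooo-
-ooooo--
-oooo--o
count of o: 5

5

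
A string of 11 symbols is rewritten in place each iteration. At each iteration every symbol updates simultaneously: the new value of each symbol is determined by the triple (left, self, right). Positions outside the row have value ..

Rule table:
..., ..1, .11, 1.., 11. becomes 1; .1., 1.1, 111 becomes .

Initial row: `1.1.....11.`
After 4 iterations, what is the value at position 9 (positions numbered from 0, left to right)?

iteration 1: ...11111111
iteration 2: 1111......1
iteration 3: 1..1111111.
iteration 4: .111.....11
position 9 holds 1

1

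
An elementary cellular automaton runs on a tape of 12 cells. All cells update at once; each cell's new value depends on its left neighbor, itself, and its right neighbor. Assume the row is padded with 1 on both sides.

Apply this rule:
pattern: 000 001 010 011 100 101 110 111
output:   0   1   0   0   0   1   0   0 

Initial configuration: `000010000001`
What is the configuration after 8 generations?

000101010101

000100000010
001000000101
010000001010
100000010101
000000101010
000001010101
000010101010
000101010101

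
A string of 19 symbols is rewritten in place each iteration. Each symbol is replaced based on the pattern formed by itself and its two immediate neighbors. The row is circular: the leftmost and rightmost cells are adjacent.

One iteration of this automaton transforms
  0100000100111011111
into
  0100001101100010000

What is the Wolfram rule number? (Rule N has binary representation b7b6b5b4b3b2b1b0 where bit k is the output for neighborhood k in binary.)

14

position 11: 111 → 0  (bit 7 = 0)
position 12: 110 → 0  (bit 6 = 0)
position 0: 101 → 0  (bit 5 = 0)
position 2: 100 → 0  (bit 4 = 0)
position 10: 011 → 1  (bit 3 = 1)
position 1: 010 → 1  (bit 2 = 1)
position 6: 001 → 1  (bit 1 = 1)
position 3: 000 → 0  (bit 0 = 0)
bits b7..b0 = 00001110 = 14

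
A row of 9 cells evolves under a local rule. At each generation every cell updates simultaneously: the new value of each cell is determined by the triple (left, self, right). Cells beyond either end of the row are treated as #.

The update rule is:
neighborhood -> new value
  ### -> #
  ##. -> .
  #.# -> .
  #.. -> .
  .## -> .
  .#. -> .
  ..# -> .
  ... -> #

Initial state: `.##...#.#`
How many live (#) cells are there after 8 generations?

4

....#....
.##...##.
....#....  (repeats generation 1; period 2)
generation 8: .##...##.
count of #: 4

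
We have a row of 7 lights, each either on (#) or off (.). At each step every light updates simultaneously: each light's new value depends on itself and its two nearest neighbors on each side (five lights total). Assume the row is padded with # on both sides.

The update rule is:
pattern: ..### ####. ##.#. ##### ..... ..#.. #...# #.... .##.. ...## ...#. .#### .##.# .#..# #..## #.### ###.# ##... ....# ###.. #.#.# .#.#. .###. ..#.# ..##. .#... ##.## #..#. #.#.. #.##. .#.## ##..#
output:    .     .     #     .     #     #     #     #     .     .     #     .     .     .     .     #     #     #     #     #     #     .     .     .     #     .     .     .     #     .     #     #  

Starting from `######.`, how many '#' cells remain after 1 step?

1

.....#.
count of #: 1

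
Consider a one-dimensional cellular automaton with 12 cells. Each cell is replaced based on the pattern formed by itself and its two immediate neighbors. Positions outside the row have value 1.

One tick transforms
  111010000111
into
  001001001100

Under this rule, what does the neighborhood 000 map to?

0

At position 6 the neighborhood is 000; the next row has 0 there.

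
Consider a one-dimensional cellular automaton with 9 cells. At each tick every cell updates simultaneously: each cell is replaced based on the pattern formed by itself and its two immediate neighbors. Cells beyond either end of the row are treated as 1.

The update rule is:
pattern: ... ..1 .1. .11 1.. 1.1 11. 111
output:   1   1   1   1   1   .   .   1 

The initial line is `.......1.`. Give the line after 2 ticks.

11111111.
1111111..

1111111..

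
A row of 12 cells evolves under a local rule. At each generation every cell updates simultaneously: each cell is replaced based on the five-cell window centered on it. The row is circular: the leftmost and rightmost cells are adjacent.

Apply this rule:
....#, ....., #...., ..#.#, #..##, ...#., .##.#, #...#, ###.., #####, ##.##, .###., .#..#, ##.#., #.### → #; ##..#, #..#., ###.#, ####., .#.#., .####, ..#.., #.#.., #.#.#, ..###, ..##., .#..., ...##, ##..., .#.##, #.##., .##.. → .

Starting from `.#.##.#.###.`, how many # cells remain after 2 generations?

.#..##..###.
..##...#.##.
count of #: 5

5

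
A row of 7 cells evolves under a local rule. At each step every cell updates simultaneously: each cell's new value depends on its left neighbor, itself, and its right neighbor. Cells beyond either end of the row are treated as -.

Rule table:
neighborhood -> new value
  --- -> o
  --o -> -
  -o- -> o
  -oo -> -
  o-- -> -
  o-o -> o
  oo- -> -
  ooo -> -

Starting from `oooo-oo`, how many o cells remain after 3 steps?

step 1: ----o--
step 2: ooo-o-o
step 3: ---oooo
count of o: 4

4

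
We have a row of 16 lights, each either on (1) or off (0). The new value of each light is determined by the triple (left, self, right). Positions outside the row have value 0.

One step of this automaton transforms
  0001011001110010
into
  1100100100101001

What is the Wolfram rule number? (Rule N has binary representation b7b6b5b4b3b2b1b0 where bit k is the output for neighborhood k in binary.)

177

position 10: 111 → 1  (bit 7 = 1)
position 6: 110 → 0  (bit 6 = 0)
position 4: 101 → 1  (bit 5 = 1)
position 7: 100 → 1  (bit 4 = 1)
position 5: 011 → 0  (bit 3 = 0)
position 3: 010 → 0  (bit 2 = 0)
position 2: 001 → 0  (bit 1 = 0)
position 0: 000 → 1  (bit 0 = 1)
bits b7..b0 = 10110001 = 177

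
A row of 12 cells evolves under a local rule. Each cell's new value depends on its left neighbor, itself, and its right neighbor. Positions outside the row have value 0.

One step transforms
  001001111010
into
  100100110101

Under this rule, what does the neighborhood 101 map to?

1

At position 9 the neighborhood is 101; the next row has 1 there.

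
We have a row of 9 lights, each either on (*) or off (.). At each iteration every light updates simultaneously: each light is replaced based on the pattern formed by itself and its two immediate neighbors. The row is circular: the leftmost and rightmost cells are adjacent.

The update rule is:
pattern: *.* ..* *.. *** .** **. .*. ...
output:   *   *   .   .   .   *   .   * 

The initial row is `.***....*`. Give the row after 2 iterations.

*..*.***.
..*.*..**

..*.*..**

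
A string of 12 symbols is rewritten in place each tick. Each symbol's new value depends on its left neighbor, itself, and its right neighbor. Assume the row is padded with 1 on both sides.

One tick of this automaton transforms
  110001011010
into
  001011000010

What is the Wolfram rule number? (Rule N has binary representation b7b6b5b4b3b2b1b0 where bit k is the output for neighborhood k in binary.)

position 0: 111 → 0  (bit 7 = 0)
position 1: 110 → 0  (bit 6 = 0)
position 6: 101 → 0  (bit 5 = 0)
position 2: 100 → 1  (bit 4 = 1)
position 7: 011 → 0  (bit 3 = 0)
position 5: 010 → 1  (bit 2 = 1)
position 4: 001 → 1  (bit 1 = 1)
position 3: 000 → 0  (bit 0 = 0)
bits b7..b0 = 00010110 = 22

22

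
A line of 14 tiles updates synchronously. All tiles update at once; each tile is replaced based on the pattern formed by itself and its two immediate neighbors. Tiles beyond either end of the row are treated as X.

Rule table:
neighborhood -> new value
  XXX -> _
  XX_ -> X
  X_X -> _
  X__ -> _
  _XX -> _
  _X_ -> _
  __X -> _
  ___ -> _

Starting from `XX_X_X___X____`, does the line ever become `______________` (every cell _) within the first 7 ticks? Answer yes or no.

_X____________
______________
all cells are _ at tick 2

yes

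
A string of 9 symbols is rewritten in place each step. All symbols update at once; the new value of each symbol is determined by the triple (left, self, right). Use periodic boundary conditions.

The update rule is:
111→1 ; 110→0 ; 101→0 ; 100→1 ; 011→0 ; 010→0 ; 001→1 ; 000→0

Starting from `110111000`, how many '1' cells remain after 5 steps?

2

000010101
100100000
011010001
000001010
000010001
count of 1: 2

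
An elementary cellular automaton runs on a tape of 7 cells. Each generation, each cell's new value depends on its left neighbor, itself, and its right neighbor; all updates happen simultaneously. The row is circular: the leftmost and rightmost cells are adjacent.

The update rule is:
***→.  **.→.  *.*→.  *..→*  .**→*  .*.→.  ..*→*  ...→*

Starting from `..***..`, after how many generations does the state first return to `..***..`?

14

***..**
...***.
****..*
....***
*****..
*....**
.*****.
**....*
..*****
***....
*..****
.***...
**..***
..***..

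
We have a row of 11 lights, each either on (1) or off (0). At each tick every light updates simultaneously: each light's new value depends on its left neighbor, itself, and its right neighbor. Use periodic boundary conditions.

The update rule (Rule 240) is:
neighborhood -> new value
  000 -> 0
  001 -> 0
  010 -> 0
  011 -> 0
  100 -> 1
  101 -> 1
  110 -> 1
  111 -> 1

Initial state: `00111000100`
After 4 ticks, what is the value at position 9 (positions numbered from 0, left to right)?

00011100010
00001110001
10000111000
01000011100
position 9 holds 0

0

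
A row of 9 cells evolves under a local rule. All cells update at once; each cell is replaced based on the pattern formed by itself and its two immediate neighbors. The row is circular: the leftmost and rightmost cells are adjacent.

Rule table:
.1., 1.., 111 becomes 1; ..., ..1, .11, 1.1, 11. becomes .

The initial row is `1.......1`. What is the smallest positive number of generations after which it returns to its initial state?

18

.1.......
.11......
...1.....
...11....
.....1...
.....11..
.......1.
.......11
1........
11.......
..1......
..11.....
....1....
....11...
......1..
......11.
........1
1.......1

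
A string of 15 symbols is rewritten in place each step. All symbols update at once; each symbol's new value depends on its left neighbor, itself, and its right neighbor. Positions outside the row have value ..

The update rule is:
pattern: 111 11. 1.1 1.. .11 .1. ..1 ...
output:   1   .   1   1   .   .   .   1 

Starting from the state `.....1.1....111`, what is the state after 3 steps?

...1.1..1.1.1..

1111..1.111..1.
.11.1..1.1.1..1
...1.1..1.1.1..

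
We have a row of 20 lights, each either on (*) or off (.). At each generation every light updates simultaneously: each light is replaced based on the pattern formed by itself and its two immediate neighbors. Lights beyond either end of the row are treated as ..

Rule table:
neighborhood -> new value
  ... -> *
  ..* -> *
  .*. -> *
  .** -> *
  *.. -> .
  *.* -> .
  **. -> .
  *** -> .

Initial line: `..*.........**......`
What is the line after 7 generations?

***.*********..*****
*...*.........**....
*.***.*********..***
*.*...*.........**..
*.*.***.*********..*
*.*.*...*.........**
*.*.*.***.*********.

*.*.*.***.*********.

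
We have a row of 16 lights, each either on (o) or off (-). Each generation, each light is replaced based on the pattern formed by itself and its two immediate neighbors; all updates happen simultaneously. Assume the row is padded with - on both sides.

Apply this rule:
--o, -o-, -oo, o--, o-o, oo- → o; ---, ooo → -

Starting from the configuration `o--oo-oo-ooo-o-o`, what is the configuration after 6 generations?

oooooooooo-ooooo
o--------ooo---o
oo------oo-oo-oo
ooo----ooooooooo
o-oo--oo-------o
ooooooooo-----oo

ooooooooo-----oo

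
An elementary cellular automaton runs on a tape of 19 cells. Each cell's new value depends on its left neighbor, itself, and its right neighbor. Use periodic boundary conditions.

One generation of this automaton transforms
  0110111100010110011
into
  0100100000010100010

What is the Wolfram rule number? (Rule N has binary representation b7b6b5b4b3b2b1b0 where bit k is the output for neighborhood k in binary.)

position 5: 111 → 0  (bit 7 = 0)
position 2: 110 → 0  (bit 6 = 0)
position 0: 101 → 0  (bit 5 = 0)
position 8: 100 → 0  (bit 4 = 0)
position 1: 011 → 1  (bit 3 = 1)
position 11: 010 → 1  (bit 2 = 1)
position 10: 001 → 0  (bit 1 = 0)
position 9: 000 → 0  (bit 0 = 0)
bits b7..b0 = 00001100 = 12

12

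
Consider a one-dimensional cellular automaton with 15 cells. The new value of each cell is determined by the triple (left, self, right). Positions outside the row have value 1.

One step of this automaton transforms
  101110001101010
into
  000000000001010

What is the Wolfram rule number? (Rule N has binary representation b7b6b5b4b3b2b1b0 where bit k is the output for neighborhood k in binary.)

4

position 3: 111 → 0  (bit 7 = 0)
position 0: 110 → 0  (bit 6 = 0)
position 1: 101 → 0  (bit 5 = 0)
position 5: 100 → 0  (bit 4 = 0)
position 2: 011 → 0  (bit 3 = 0)
position 11: 010 → 1  (bit 2 = 1)
position 7: 001 → 0  (bit 1 = 0)
position 6: 000 → 0  (bit 0 = 0)
bits b7..b0 = 00000100 = 4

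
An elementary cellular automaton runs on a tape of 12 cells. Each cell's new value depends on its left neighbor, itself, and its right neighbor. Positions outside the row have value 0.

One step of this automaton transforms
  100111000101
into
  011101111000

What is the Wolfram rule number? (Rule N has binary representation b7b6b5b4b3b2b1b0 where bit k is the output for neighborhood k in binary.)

91

position 4: 111 → 0  (bit 7 = 0)
position 5: 110 → 1  (bit 6 = 1)
position 10: 101 → 0  (bit 5 = 0)
position 1: 100 → 1  (bit 4 = 1)
position 3: 011 → 1  (bit 3 = 1)
position 0: 010 → 0  (bit 2 = 0)
position 2: 001 → 1  (bit 1 = 1)
position 7: 000 → 1  (bit 0 = 1)
bits b7..b0 = 01011011 = 91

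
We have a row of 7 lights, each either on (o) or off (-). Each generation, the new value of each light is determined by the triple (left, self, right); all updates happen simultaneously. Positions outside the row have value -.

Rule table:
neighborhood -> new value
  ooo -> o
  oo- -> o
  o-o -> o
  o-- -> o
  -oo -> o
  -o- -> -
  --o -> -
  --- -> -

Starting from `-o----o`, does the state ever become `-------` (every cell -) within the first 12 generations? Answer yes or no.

yes

generation 1: --o----
generation 2: ---o---
generation 3: ----o--
generation 4: -----o-
generation 5: ------o
generation 6: -------
all cells are - at generation 6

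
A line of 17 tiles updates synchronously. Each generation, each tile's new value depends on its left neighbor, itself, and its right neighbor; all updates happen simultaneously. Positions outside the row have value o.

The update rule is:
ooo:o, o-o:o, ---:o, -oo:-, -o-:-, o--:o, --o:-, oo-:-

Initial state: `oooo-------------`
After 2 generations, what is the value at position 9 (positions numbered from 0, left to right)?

ooo-oooooooooooo-
oo-o-oooooooooo-o
position 9 holds o

o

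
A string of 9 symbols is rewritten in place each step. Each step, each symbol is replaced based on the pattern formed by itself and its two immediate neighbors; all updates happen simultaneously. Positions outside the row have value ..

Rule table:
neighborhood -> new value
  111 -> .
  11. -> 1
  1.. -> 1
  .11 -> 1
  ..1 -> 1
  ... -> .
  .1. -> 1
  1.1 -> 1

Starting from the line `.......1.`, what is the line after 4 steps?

...11...1

step 1: ......111
step 2: .....11.1
step 3: ....11111
step 4: ...11...1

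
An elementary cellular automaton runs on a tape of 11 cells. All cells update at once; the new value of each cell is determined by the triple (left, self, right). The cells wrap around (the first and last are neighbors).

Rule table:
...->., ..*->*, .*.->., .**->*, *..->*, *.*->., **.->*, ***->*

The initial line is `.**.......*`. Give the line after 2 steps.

.***.....*.
*****...*.*

*****...*.*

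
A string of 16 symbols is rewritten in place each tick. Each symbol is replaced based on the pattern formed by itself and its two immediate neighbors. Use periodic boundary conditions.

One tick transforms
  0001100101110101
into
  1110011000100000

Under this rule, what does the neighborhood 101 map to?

At position 8 the neighborhood is 101; the next row has 0 there.

0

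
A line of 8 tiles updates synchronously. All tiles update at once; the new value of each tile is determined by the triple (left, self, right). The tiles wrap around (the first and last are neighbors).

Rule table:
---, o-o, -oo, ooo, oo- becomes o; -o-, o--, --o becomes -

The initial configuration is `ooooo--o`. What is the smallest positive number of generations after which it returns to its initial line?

1

ooooo--o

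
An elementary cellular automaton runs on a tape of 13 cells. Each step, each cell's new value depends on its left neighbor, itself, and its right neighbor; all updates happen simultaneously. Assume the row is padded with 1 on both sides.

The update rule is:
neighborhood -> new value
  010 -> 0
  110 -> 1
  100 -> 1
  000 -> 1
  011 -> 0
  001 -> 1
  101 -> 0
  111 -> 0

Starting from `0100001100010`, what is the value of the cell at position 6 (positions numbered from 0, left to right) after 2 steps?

0

0011110111100
1100010000111
position 6 holds 0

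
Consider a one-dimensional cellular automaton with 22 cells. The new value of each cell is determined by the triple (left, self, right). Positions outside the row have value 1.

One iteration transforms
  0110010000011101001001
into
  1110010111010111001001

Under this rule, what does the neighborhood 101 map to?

At position 0 the neighborhood is 101; the next row has 1 there.

1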